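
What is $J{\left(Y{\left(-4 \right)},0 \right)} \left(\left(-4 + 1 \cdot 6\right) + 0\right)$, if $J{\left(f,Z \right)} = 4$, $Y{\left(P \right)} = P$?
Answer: $8$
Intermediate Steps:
$J{\left(Y{\left(-4 \right)},0 \right)} \left(\left(-4 + 1 \cdot 6\right) + 0\right) = 4 \left(\left(-4 + 1 \cdot 6\right) + 0\right) = 4 \left(\left(-4 + 6\right) + 0\right) = 4 \left(2 + 0\right) = 4 \cdot 2 = 8$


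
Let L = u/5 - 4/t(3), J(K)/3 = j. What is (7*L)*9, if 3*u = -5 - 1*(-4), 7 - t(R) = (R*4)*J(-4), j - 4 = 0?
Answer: -1617/685 ≈ -2.3606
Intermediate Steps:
j = 4 (j = 4 + 0 = 4)
J(K) = 12 (J(K) = 3*4 = 12)
t(R) = 7 - 48*R (t(R) = 7 - R*4*12 = 7 - 4*R*12 = 7 - 48*R)
u = -1/3 (u = (-5 - 1*(-4))/3 = (-5 + 4)/3 = (1/3)*(-1) = -1/3 ≈ -0.33333)
L = -77/2055 (L = -1/3/5 - 4/(7 - 48*3) = -1/3*1/5 - 4/(7 - 144) = -1/15 - 4/(-137) = -1/15 - 4*(-1/137) = -1/15 + 4/137 = -77/2055 ≈ -0.037470)
(7*L)*9 = (7*(-77/2055))*9 = -539/2055*9 = -1617/685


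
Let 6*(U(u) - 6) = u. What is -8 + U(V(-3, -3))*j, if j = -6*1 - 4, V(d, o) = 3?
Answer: -73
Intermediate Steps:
U(u) = 6 + u/6
j = -10 (j = -6 - 4 = -10)
-8 + U(V(-3, -3))*j = -8 + (6 + (⅙)*3)*(-10) = -8 + (6 + ½)*(-10) = -8 + (13/2)*(-10) = -8 - 65 = -73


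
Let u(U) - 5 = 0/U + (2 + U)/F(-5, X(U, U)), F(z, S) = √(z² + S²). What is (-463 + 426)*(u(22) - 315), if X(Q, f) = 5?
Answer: 11470 - 444*√2/5 ≈ 11344.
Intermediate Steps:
F(z, S) = √(S² + z²)
u(U) = 5 + √2*(2 + U)/10 (u(U) = 5 + (0/U + (2 + U)/(√(5² + (-5)²))) = 5 + (0 + (2 + U)/(√(25 + 25))) = 5 + (0 + (2 + U)/(√50)) = 5 + (0 + (2 + U)/((5*√2))) = 5 + (0 + (2 + U)*(√2/10)) = 5 + (0 + √2*(2 + U)/10) = 5 + √2*(2 + U)/10)
(-463 + 426)*(u(22) - 315) = (-463 + 426)*(√2*(2 + 22 + 25*√2)/10 - 315) = -37*(√2*(24 + 25*√2)/10 - 315) = -37*(-315 + √2*(24 + 25*√2)/10) = 11655 - 37*√2*(24 + 25*√2)/10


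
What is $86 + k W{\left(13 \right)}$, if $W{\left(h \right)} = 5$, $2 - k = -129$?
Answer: $741$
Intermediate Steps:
$k = 131$ ($k = 2 - -129 = 2 + 129 = 131$)
$86 + k W{\left(13 \right)} = 86 + 131 \cdot 5 = 86 + 655 = 741$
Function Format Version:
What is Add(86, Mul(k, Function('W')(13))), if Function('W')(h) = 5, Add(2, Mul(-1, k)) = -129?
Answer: 741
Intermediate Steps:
k = 131 (k = Add(2, Mul(-1, -129)) = Add(2, 129) = 131)
Add(86, Mul(k, Function('W')(13))) = Add(86, Mul(131, 5)) = Add(86, 655) = 741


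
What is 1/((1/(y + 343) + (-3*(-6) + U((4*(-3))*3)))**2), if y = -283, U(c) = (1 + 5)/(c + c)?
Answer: 225/72361 ≈ 0.0031094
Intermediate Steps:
U(c) = 3/c (U(c) = 6/((2*c)) = 6*(1/(2*c)) = 3/c)
1/((1/(y + 343) + (-3*(-6) + U((4*(-3))*3)))**2) = 1/((1/(-283 + 343) + (-3*(-6) + 3/(((4*(-3))*3))))**2) = 1/((1/60 + (18 + 3/((-12*3))))**2) = 1/((1/60 + (18 + 3/(-36)))**2) = 1/((1/60 + (18 + 3*(-1/36)))**2) = 1/((1/60 + (18 - 1/12))**2) = 1/((1/60 + 215/12)**2) = 1/((269/15)**2) = 1/(72361/225) = 225/72361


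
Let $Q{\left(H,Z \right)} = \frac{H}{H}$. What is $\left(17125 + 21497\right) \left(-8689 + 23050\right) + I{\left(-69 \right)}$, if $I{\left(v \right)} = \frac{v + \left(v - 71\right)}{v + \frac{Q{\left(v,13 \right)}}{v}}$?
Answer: $\frac{2641245895425}{4762} \approx 5.5465 \cdot 10^{8}$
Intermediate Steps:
$Q{\left(H,Z \right)} = 1$
$I{\left(v \right)} = \frac{-71 + 2 v}{v + \frac{1}{v}}$ ($I{\left(v \right)} = \frac{v + \left(v - 71\right)}{v + 1 \frac{1}{v}} = \frac{v + \left(-71 + v\right)}{v + \frac{1}{v}} = \frac{-71 + 2 v}{v + \frac{1}{v}}$)
$\left(17125 + 21497\right) \left(-8689 + 23050\right) + I{\left(-69 \right)} = \left(17125 + 21497\right) \left(-8689 + 23050\right) - \frac{69 \left(-71 + 2 \left(-69\right)\right)}{1 + \left(-69\right)^{2}} = 38622 \cdot 14361 - \frac{69 \left(-71 - 138\right)}{1 + 4761} = 554650542 - 69 \cdot \frac{1}{4762} \left(-209\right) = 554650542 - \frac{69}{4762} \left(-209\right) = 554650542 + \frac{14421}{4762} = \frac{2641245895425}{4762}$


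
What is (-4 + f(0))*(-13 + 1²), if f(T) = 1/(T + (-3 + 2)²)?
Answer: 36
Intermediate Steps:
f(T) = 1/(1 + T) (f(T) = 1/(T + (-1)²) = 1/(T + 1) = 1/(1 + T))
(-4 + f(0))*(-13 + 1²) = (-4 + 1/(1 + 0))*(-13 + 1²) = (-4 + 1/1)*(-13 + 1) = (-4 + 1)*(-12) = -3*(-12) = 36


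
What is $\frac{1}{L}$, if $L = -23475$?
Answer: $- \frac{1}{23475} \approx -4.2599 \cdot 10^{-5}$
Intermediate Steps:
$\frac{1}{L} = \frac{1}{-23475} = - \frac{1}{23475}$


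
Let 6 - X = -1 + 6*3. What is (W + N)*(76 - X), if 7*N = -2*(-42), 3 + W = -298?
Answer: -25143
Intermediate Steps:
X = -11 (X = 6 - (-1 + 6*3) = 6 - (-1 + 18) = 6 - 1*17 = 6 - 17 = -11)
W = -301 (W = -3 - 298 = -301)
N = 12 (N = (-2*(-42))/7 = (1/7)*84 = 12)
(W + N)*(76 - X) = (-301 + 12)*(76 - 1*(-11)) = -289*(76 + 11) = -289*87 = -25143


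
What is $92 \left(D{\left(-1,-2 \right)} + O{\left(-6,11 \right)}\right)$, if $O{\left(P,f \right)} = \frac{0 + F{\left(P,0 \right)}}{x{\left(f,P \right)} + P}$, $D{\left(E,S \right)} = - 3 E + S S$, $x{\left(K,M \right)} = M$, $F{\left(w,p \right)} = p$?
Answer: $644$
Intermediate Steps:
$D{\left(E,S \right)} = S^{2} - 3 E$ ($D{\left(E,S \right)} = - 3 E + S^{2} = S^{2} - 3 E$)
$O{\left(P,f \right)} = 0$ ($O{\left(P,f \right)} = \frac{0 + 0}{P + P} = \frac{0}{2 P} = 0 \frac{1}{2 P} = 0$)
$92 \left(D{\left(-1,-2 \right)} + O{\left(-6,11 \right)}\right) = 92 \left(\left(\left(-2\right)^{2} - -3\right) + 0\right) = 92 \left(\left(4 + 3\right) + 0\right) = 92 \left(7 + 0\right) = 92 \cdot 7 = 644$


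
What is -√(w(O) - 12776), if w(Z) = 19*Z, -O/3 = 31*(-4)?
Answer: -2*I*√1427 ≈ -75.551*I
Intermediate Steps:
O = 372 (O = -93*(-4) = -3*(-124) = 372)
-√(w(O) - 12776) = -√(19*372 - 12776) = -√(7068 - 12776) = -√(-5708) = -2*I*√1427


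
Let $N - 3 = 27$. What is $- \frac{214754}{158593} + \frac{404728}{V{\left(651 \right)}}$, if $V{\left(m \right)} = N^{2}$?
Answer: $\frac{15998437276}{35683425} \approx 448.34$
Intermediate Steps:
$N = 30$ ($N = 3 + 27 = 30$)
$V{\left(m \right)} = 900$ ($V{\left(m \right)} = 30^{2} = 900$)
$- \frac{214754}{158593} + \frac{404728}{V{\left(651 \right)}} = - \frac{214754}{158593} + \frac{404728}{900} = \left(-214754\right) \frac{1}{158593} + 404728 \cdot \frac{1}{900} = - \frac{214754}{158593} + \frac{101182}{225} = \frac{15998437276}{35683425}$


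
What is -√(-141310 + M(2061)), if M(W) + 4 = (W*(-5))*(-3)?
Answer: -I*√110399 ≈ -332.26*I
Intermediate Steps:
M(W) = -4 + 15*W (M(W) = -4 + (W*(-5))*(-3) = -4 - 5*W*(-3) = -4 + 15*W)
-√(-141310 + M(2061)) = -√(-141310 + (-4 + 15*2061)) = -√(-141310 + (-4 + 30915)) = -√(-141310 + 30911) = -√(-110399) = -I*√110399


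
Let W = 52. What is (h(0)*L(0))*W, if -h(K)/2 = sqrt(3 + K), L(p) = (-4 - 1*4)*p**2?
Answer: 0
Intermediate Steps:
L(p) = -8*p**2 (L(p) = (-4 - 4)*p**2 = -8*p**2)
h(K) = -2*sqrt(3 + K)
(h(0)*L(0))*W = ((-2*sqrt(3 + 0))*(-8*0**2))*52 = ((-2*sqrt(3))*(-8*0))*52 = (-2*sqrt(3)*0)*52 = 0*52 = 0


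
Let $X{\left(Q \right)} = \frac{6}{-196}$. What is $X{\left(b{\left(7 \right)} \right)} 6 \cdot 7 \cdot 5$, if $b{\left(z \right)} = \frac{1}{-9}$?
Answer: $- \frac{45}{7} \approx -6.4286$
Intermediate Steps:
$b{\left(z \right)} = - \frac{1}{9}$
$X{\left(Q \right)} = - \frac{3}{98}$ ($X{\left(Q \right)} = 6 \left(- \frac{1}{196}\right) = - \frac{3}{98}$)
$X{\left(b{\left(7 \right)} \right)} 6 \cdot 7 \cdot 5 = - \frac{3 \cdot 6 \cdot 7 \cdot 5}{98} = - \frac{3 \cdot 42 \cdot 5}{98} = \left(- \frac{3}{98}\right) 210 = - \frac{45}{7}$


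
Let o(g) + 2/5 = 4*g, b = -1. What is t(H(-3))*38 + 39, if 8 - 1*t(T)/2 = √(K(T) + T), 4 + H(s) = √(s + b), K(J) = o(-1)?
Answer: 647 - 76*√(-210 + 50*I)/5 ≈ 620.96 - 221.8*I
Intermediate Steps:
o(g) = -⅖ + 4*g
K(J) = -22/5 (K(J) = -⅖ + 4*(-1) = -⅖ - 4 = -22/5)
H(s) = -4 + √(-1 + s) (H(s) = -4 + √(s - 1) = -4 + √(-1 + s))
t(T) = 16 - 2*√(-22/5 + T)
t(H(-3))*38 + 39 = (16 - 2*√(-110 + 25*(-4 + √(-1 - 3)))/5)*38 + 39 = (16 - 2*√(-110 + 25*(-4 + √(-4)))/5)*38 + 39 = (16 - 2*√(-110 + 25*(-4 + 2*I))/5)*38 + 39 = (16 - 2*√(-110 + (-100 + 50*I))/5)*38 + 39 = (16 - 2*√(-210 + 50*I)/5)*38 + 39 = (608 - 76*√(-210 + 50*I)/5) + 39 = 647 - 76*√(-210 + 50*I)/5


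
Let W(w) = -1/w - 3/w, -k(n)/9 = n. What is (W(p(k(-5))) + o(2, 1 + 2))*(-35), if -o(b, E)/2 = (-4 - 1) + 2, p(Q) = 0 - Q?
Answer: -1918/9 ≈ -213.11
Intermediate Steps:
k(n) = -9*n
p(Q) = -Q
W(w) = -4/w
o(b, E) = 6 (o(b, E) = -2*((-4 - 1) + 2) = -2*(-5 + 2) = -2*(-3) = 6)
(W(p(k(-5))) + o(2, 1 + 2))*(-35) = (-4/((-(-9)*(-5))) + 6)*(-35) = (-4/((-1*45)) + 6)*(-35) = (-4/(-45) + 6)*(-35) = (-4*(-1/45) + 6)*(-35) = (4/45 + 6)*(-35) = (274/45)*(-35) = -1918/9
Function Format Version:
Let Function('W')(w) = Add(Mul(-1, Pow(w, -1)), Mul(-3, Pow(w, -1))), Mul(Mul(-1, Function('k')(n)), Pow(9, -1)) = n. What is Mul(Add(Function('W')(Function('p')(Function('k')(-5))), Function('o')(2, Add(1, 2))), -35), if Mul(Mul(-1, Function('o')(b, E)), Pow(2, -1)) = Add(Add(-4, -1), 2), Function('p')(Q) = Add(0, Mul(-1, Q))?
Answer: Rational(-1918, 9) ≈ -213.11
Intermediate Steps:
Function('k')(n) = Mul(-9, n)
Function('p')(Q) = Mul(-1, Q)
Function('W')(w) = Mul(-4, Pow(w, -1))
Function('o')(b, E) = 6 (Function('o')(b, E) = Mul(-2, Add(Add(-4, -1), 2)) = Mul(-2, Add(-5, 2)) = Mul(-2, -3) = 6)
Mul(Add(Function('W')(Function('p')(Function('k')(-5))), Function('o')(2, Add(1, 2))), -35) = Mul(Add(Mul(-4, Pow(Mul(-1, Mul(-9, -5)), -1)), 6), -35) = Mul(Add(Mul(-4, Pow(Mul(-1, 45), -1)), 6), -35) = Mul(Add(Mul(-4, Pow(-45, -1)), 6), -35) = Mul(Add(Mul(-4, Rational(-1, 45)), 6), -35) = Mul(Add(Rational(4, 45), 6), -35) = Mul(Rational(274, 45), -35) = Rational(-1918, 9)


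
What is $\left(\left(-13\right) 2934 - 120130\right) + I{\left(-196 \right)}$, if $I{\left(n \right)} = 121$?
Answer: $-158151$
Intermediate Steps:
$\left(\left(-13\right) 2934 - 120130\right) + I{\left(-196 \right)} = \left(\left(-13\right) 2934 - 120130\right) + 121 = \left(-38142 - 120130\right) + 121 = -158272 + 121 = -158151$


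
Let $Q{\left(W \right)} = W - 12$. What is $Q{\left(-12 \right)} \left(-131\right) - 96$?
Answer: $3048$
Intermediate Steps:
$Q{\left(W \right)} = -12 + W$
$Q{\left(-12 \right)} \left(-131\right) - 96 = \left(-12 - 12\right) \left(-131\right) - 96 = \left(-24\right) \left(-131\right) - 96 = 3144 - 96 = 3048$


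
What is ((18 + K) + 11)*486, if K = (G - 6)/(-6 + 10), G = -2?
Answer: 13122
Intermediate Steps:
K = -2 (K = (-2 - 6)/(-6 + 10) = -8/4 = -8*1/4 = -2)
((18 + K) + 11)*486 = ((18 - 2) + 11)*486 = (16 + 11)*486 = 27*486 = 13122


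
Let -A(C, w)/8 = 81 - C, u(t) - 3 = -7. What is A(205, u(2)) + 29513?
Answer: 30505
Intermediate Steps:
u(t) = -4 (u(t) = 3 - 7 = -4)
A(C, w) = -648 + 8*C (A(C, w) = -8*(81 - C) = -648 + 8*C)
A(205, u(2)) + 29513 = (-648 + 8*205) + 29513 = (-648 + 1640) + 29513 = 992 + 29513 = 30505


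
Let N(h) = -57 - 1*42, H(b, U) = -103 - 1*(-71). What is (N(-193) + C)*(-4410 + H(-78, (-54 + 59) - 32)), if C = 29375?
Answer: -130043992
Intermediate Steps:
H(b, U) = -32 (H(b, U) = -103 + 71 = -32)
N(h) = -99 (N(h) = -57 - 42 = -99)
(N(-193) + C)*(-4410 + H(-78, (-54 + 59) - 32)) = (-99 + 29375)*(-4410 - 32) = 29276*(-4442) = -130043992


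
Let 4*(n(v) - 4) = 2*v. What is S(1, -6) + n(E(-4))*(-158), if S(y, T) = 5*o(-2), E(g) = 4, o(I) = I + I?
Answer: -968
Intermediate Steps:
o(I) = 2*I
n(v) = 4 + v/2 (n(v) = 4 + (2*v)/4 = 4 + v/2)
S(y, T) = -20 (S(y, T) = 5*(2*(-2)) = 5*(-4) = -20)
S(1, -6) + n(E(-4))*(-158) = -20 + (4 + (1/2)*4)*(-158) = -20 + (4 + 2)*(-158) = -20 + 6*(-158) = -20 - 948 = -968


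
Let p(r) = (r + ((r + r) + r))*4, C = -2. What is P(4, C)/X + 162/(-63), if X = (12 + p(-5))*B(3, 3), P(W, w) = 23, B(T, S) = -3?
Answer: -3511/1428 ≈ -2.4587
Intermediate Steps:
p(r) = 16*r (p(r) = (r + (2*r + r))*4 = (r + 3*r)*4 = (4*r)*4 = 16*r)
X = 204 (X = (12 + 16*(-5))*(-3) = (12 - 80)*(-3) = -68*(-3) = 204)
P(4, C)/X + 162/(-63) = 23/204 + 162/(-63) = 23*(1/204) + 162*(-1/63) = 23/204 - 18/7 = -3511/1428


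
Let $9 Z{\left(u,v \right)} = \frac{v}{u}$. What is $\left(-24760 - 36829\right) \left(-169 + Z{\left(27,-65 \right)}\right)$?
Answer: $\frac{2533278748}{243} \approx 1.0425 \cdot 10^{7}$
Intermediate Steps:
$Z{\left(u,v \right)} = \frac{v}{9 u}$ ($Z{\left(u,v \right)} = \frac{v \frac{1}{u}}{9} = \frac{v}{9 u}$)
$\left(-24760 - 36829\right) \left(-169 + Z{\left(27,-65 \right)}\right) = \left(-24760 - 36829\right) \left(-169 + \frac{1}{9} \left(-65\right) \frac{1}{27}\right) = - 61589 \left(-169 + \frac{1}{9} \left(-65\right) \frac{1}{27}\right) = - 61589 \left(-169 - \frac{65}{243}\right) = \left(-61589\right) \left(- \frac{41132}{243}\right) = \frac{2533278748}{243}$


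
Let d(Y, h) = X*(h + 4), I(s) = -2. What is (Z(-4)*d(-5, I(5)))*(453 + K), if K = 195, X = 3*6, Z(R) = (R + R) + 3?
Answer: -116640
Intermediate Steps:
Z(R) = 3 + 2*R (Z(R) = 2*R + 3 = 3 + 2*R)
X = 18
d(Y, h) = 72 + 18*h (d(Y, h) = 18*(h + 4) = 18*(4 + h) = 72 + 18*h)
(Z(-4)*d(-5, I(5)))*(453 + K) = ((3 + 2*(-4))*(72 + 18*(-2)))*(453 + 195) = ((3 - 8)*(72 - 36))*648 = -5*36*648 = -180*648 = -116640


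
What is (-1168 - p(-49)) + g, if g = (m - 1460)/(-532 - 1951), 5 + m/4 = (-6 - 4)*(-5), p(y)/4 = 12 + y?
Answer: -2531380/2483 ≈ -1019.5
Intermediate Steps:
p(y) = 48 + 4*y (p(y) = 4*(12 + y) = 48 + 4*y)
m = 180 (m = -20 + 4*((-6 - 4)*(-5)) = -20 + 4*(-10*(-5)) = -20 + 4*50 = -20 + 200 = 180)
g = 1280/2483 (g = (180 - 1460)/(-532 - 1951) = -1280/(-2483) = -1280*(-1/2483) = 1280/2483 ≈ 0.51551)
(-1168 - p(-49)) + g = (-1168 - (48 + 4*(-49))) + 1280/2483 = (-1168 - (48 - 196)) + 1280/2483 = (-1168 - 1*(-148)) + 1280/2483 = (-1168 + 148) + 1280/2483 = -1020 + 1280/2483 = -2531380/2483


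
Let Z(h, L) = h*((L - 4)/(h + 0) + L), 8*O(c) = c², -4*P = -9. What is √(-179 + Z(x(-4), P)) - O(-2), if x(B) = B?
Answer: -½ + I*√759/2 ≈ -0.5 + 13.775*I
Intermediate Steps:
P = 9/4 (P = -¼*(-9) = 9/4 ≈ 2.2500)
O(c) = c²/8
Z(h, L) = h*(L + (-4 + L)/h) (Z(h, L) = h*((-4 + L)/h + L) = h*(L + (-4 + L)/h))
√(-179 + Z(x(-4), P)) - O(-2) = √(-179 + (-4 + 9/4 + (9/4)*(-4))) - (-2)²/8 = √(-179 + (-4 + 9/4 - 9)) - 4/8 = √(-179 - 43/4) - 1*½ = √(-759/4) - ½ = I*√759/2 - ½ = -½ + I*√759/2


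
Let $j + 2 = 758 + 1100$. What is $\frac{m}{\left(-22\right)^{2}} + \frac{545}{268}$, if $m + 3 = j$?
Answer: $\frac{47524}{8107} \approx 5.8621$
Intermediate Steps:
$j = 1856$ ($j = -2 + \left(758 + 1100\right) = -2 + 1858 = 1856$)
$m = 1853$ ($m = -3 + 1856 = 1853$)
$\frac{m}{\left(-22\right)^{2}} + \frac{545}{268} = \frac{1853}{\left(-22\right)^{2}} + \frac{545}{268} = \frac{1853}{484} + 545 \cdot \frac{1}{268} = 1853 \cdot \frac{1}{484} + \frac{545}{268} = \frac{1853}{484} + \frac{545}{268} = \frac{47524}{8107}$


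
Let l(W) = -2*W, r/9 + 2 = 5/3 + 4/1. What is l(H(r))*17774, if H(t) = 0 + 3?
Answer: -106644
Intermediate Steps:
r = 33 (r = -18 + 9*(5/3 + 4/1) = -18 + 9*(5*(⅓) + 4*1) = -18 + 9*(5/3 + 4) = -18 + 9*(17/3) = -18 + 51 = 33)
H(t) = 3
l(H(r))*17774 = -2*3*17774 = -6*17774 = -106644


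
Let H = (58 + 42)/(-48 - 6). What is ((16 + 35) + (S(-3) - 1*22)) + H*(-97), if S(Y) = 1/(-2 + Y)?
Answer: 28138/135 ≈ 208.43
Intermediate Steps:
H = -50/27 (H = 100/(-54) = 100*(-1/54) = -50/27 ≈ -1.8519)
((16 + 35) + (S(-3) - 1*22)) + H*(-97) = ((16 + 35) + (1/(-2 - 3) - 1*22)) - 50/27*(-97) = (51 + (1/(-5) - 22)) + 4850/27 = (51 + (-⅕ - 22)) + 4850/27 = (51 - 111/5) + 4850/27 = 144/5 + 4850/27 = 28138/135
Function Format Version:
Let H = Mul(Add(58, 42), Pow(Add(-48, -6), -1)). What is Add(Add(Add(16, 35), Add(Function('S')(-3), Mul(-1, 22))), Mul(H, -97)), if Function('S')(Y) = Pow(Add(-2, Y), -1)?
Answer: Rational(28138, 135) ≈ 208.43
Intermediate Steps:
H = Rational(-50, 27) (H = Mul(100, Pow(-54, -1)) = Mul(100, Rational(-1, 54)) = Rational(-50, 27) ≈ -1.8519)
Add(Add(Add(16, 35), Add(Function('S')(-3), Mul(-1, 22))), Mul(H, -97)) = Add(Add(Add(16, 35), Add(Pow(Add(-2, -3), -1), Mul(-1, 22))), Mul(Rational(-50, 27), -97)) = Add(Add(51, Add(Pow(-5, -1), -22)), Rational(4850, 27)) = Add(Add(51, Add(Rational(-1, 5), -22)), Rational(4850, 27)) = Add(Add(51, Rational(-111, 5)), Rational(4850, 27)) = Add(Rational(144, 5), Rational(4850, 27)) = Rational(28138, 135)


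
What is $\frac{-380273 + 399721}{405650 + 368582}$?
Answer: $\frac{2431}{96779} \approx 0.025119$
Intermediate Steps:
$\frac{-380273 + 399721}{405650 + 368582} = \frac{19448}{774232} = 19448 \cdot \frac{1}{774232} = \frac{2431}{96779}$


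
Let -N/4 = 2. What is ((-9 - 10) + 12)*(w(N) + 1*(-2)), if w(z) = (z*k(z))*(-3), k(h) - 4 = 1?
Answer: -826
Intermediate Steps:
k(h) = 5 (k(h) = 4 + 1 = 5)
N = -8 (N = -4*2 = -8)
w(z) = -15*z (w(z) = (z*5)*(-3) = (5*z)*(-3) = -15*z)
((-9 - 10) + 12)*(w(N) + 1*(-2)) = ((-9 - 10) + 12)*(-15*(-8) + 1*(-2)) = (-19 + 12)*(120 - 2) = -7*118 = -826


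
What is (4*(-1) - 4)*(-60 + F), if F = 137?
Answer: -616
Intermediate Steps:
(4*(-1) - 4)*(-60 + F) = (4*(-1) - 4)*(-60 + 137) = (-4 - 4)*77 = -8*77 = -616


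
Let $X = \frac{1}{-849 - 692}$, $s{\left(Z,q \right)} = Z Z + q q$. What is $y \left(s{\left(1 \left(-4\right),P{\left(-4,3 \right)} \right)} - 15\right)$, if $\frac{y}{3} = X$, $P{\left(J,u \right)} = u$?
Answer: $- \frac{30}{1541} \approx -0.019468$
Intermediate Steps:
$s{\left(Z,q \right)} = Z^{2} + q^{2}$
$X = - \frac{1}{1541}$ ($X = \frac{1}{-1541} = - \frac{1}{1541} \approx -0.00064893$)
$y = - \frac{3}{1541}$ ($y = 3 \left(- \frac{1}{1541}\right) = - \frac{3}{1541} \approx -0.0019468$)
$y \left(s{\left(1 \left(-4\right),P{\left(-4,3 \right)} \right)} - 15\right) = - \frac{3 \left(\left(\left(1 \left(-4\right)\right)^{2} + 3^{2}\right) - 15\right)}{1541} = - \frac{3 \left(\left(\left(-4\right)^{2} + 9\right) - 15\right)}{1541} = - \frac{3 \left(\left(16 + 9\right) - 15\right)}{1541} = - \frac{3 \left(25 - 15\right)}{1541} = \left(- \frac{3}{1541}\right) 10 = - \frac{30}{1541}$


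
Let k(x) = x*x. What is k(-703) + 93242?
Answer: 587451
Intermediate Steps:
k(x) = x²
k(-703) + 93242 = (-703)² + 93242 = 494209 + 93242 = 587451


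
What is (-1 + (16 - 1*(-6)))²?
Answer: 441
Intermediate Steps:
(-1 + (16 - 1*(-6)))² = (-1 + (16 + 6))² = (-1 + 22)² = 21² = 441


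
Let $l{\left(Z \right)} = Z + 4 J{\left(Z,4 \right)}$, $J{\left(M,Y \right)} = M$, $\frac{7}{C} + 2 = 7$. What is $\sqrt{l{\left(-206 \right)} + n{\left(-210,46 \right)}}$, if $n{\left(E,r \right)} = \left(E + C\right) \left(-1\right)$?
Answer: $\frac{37 i \sqrt{15}}{5} \approx 28.66 i$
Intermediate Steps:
$C = \frac{7}{5}$ ($C = \frac{7}{-2 + 7} = \frac{7}{5} \approx 1.4$)
$n{\left(E,r \right)} = - \frac{7}{5} - E$ ($n{\left(E,r \right)} = \left(E + \frac{7}{5}\right) \left(-1\right) = \left(\frac{7}{5} + E\right) \left(-1\right) = - \frac{7}{5} - E$)
$l{\left(Z \right)} = 5 Z$ ($l{\left(Z \right)} = Z + 4 Z = 5 Z$)
$\sqrt{l{\left(-206 \right)} + n{\left(-210,46 \right)}} = \sqrt{5 \left(-206\right) - - \frac{1043}{5}} = \sqrt{-1030 + \left(- \frac{7}{5} + 210\right)} = \sqrt{-1030 + \frac{1043}{5}} = \sqrt{- \frac{4107}{5}} = \frac{37 i \sqrt{15}}{5}$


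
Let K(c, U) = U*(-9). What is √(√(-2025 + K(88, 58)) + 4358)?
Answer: √(4358 + 3*I*√283) ≈ 66.016 + 0.3822*I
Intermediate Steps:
K(c, U) = -9*U
√(√(-2025 + K(88, 58)) + 4358) = √(√(-2025 - 9*58) + 4358) = √(√(-2025 - 522) + 4358) = √(√(-2547) + 4358) = √(3*I*√283 + 4358) = √(4358 + 3*I*√283)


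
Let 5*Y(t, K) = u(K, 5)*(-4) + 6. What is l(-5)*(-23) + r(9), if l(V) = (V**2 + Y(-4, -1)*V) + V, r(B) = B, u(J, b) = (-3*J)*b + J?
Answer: -1601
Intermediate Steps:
u(J, b) = J - 3*J*b (u(J, b) = -3*J*b + J = J - 3*J*b)
Y(t, K) = 6/5 + 56*K/5 (Y(t, K) = ((K*(1 - 3*5))*(-4) + 6)/5 = ((K*(1 - 15))*(-4) + 6)/5 = ((K*(-14))*(-4) + 6)/5 = (-14*K*(-4) + 6)/5 = (56*K + 6)/5 = (6 + 56*K)/5 = 6/5 + 56*K/5)
l(V) = V**2 - 9*V (l(V) = (V**2 + (6/5 + (56/5)*(-1))*V) + V = (V**2 + (6/5 - 56/5)*V) + V = (V**2 - 10*V) + V = V**2 - 9*V)
l(-5)*(-23) + r(9) = -5*(-9 - 5)*(-23) + 9 = -5*(-14)*(-23) + 9 = 70*(-23) + 9 = -1610 + 9 = -1601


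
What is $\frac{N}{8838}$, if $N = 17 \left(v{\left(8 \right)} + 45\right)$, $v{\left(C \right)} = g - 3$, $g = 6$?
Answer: $\frac{136}{1473} \approx 0.092329$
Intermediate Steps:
$v{\left(C \right)} = 3$ ($v{\left(C \right)} = 6 - 3 = 3$)
$N = 816$ ($N = 17 \left(3 + 45\right) = 17 \cdot 48 = 816$)
$\frac{N}{8838} = \frac{816}{8838} = 816 \cdot \frac{1}{8838} = \frac{136}{1473}$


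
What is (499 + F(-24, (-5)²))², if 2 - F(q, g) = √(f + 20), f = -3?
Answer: (501 - √17)² ≈ 2.4689e+5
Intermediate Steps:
F(q, g) = 2 - √17 (F(q, g) = 2 - √(-3 + 20) = 2 - √17)
(499 + F(-24, (-5)²))² = (499 + (2 - √17))² = (501 - √17)²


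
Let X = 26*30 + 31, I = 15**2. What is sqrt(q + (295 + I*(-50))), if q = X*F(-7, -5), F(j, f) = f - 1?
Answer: I*sqrt(15821) ≈ 125.78*I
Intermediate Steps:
I = 225
X = 811 (X = 780 + 31 = 811)
F(j, f) = -1 + f
q = -4866 (q = 811*(-1 - 5) = 811*(-6) = -4866)
sqrt(q + (295 + I*(-50))) = sqrt(-4866 + (295 + 225*(-50))) = sqrt(-4866 + (295 - 11250)) = sqrt(-4866 - 10955) = sqrt(-15821) = I*sqrt(15821)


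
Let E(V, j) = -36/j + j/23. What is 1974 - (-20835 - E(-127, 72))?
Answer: 1049335/46 ≈ 22812.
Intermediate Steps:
E(V, j) = -36/j + j/23 (E(V, j) = -36/j + j*(1/23) = -36/j + j/23)
1974 - (-20835 - E(-127, 72)) = 1974 - (-20835 - (-36/72 + (1/23)*72)) = 1974 - (-20835 - (-36*1/72 + 72/23)) = 1974 - (-20835 - (-½ + 72/23)) = 1974 - (-20835 - 1*121/46) = 1974 - (-20835 - 121/46) = 1974 - 1*(-958531/46) = 1974 + 958531/46 = 1049335/46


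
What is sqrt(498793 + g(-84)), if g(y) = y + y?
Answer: 5*sqrt(19945) ≈ 706.13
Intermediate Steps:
g(y) = 2*y
sqrt(498793 + g(-84)) = sqrt(498793 + 2*(-84)) = sqrt(498793 - 168) = sqrt(498625) = 5*sqrt(19945)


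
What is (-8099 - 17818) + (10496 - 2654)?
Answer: -18075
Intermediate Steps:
(-8099 - 17818) + (10496 - 2654) = -25917 + 7842 = -18075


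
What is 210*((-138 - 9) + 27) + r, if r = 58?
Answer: -25142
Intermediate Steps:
210*((-138 - 9) + 27) + r = 210*((-138 - 9) + 27) + 58 = 210*(-147 + 27) + 58 = 210*(-120) + 58 = -25200 + 58 = -25142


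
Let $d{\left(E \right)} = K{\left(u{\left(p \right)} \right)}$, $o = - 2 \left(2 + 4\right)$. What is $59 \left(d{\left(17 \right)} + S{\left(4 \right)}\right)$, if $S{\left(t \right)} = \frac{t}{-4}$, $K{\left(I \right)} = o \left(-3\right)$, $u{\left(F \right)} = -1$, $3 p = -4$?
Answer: $2065$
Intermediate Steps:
$p = - \frac{4}{3}$ ($p = \frac{1}{3} \left(-4\right) = - \frac{4}{3} \approx -1.3333$)
$o = -12$ ($o = \left(-2\right) 6 = -12$)
$K{\left(I \right)} = 36$ ($K{\left(I \right)} = \left(-12\right) \left(-3\right) = 36$)
$d{\left(E \right)} = 36$
$S{\left(t \right)} = - \frac{t}{4}$ ($S{\left(t \right)} = t \left(- \frac{1}{4}\right) = - \frac{t}{4}$)
$59 \left(d{\left(17 \right)} + S{\left(4 \right)}\right) = 59 \left(36 - 1\right) = 59 \cdot 35 = 2065$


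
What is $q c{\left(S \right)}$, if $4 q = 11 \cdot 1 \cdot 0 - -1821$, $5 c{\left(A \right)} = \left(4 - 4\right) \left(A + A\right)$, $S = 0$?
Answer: $0$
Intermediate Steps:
$c{\left(A \right)} = 0$ ($c{\left(A \right)} = \frac{\left(4 - 4\right) \left(A + A\right)}{5} = \frac{0 \cdot 2 A}{5} = \frac{1}{5} \cdot 0 = 0$)
$q = \frac{1821}{4}$ ($q = \frac{11 \cdot 1 \cdot 0 - -1821}{4} = \frac{11 \cdot 0 + 1821}{4} = \frac{0 + 1821}{4} = \frac{1}{4} \cdot 1821 = \frac{1821}{4} \approx 455.25$)
$q c{\left(S \right)} = \frac{1821}{4} \cdot 0 = 0$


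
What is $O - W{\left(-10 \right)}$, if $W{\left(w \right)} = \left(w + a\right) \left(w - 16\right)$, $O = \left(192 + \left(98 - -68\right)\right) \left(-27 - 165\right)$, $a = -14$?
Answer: $-69360$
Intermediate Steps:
$O = -68736$ ($O = \left(192 + \left(98 + 68\right)\right) \left(-192\right) = \left(192 + 166\right) \left(-192\right) = 358 \left(-192\right) = -68736$)
$W{\left(w \right)} = \left(-16 + w\right) \left(-14 + w\right)$ ($W{\left(w \right)} = \left(w - 14\right) \left(w - 16\right) = \left(-14 + w\right) \left(-16 + w\right) = \left(-16 + w\right) \left(-14 + w\right)$)
$O - W{\left(-10 \right)} = -68736 - \left(224 + \left(-10\right)^{2} - -300\right) = -68736 - \left(224 + 100 + 300\right) = -68736 - 624 = -69360$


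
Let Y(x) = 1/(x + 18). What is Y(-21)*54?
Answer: -18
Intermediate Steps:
Y(x) = 1/(18 + x)
Y(-21)*54 = 54/(18 - 21) = 54/(-3) = -⅓*54 = -18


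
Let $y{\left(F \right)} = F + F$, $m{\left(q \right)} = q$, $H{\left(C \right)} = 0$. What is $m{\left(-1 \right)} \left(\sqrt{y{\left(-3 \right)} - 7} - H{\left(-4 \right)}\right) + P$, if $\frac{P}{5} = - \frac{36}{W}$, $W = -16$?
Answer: $\frac{45}{4} - i \sqrt{13} \approx 11.25 - 3.6056 i$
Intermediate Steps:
$y{\left(F \right)} = 2 F$
$P = \frac{45}{4}$ ($P = 5 \left(- \frac{36}{-16}\right) = 5 \left(\left(-36\right) \left(- \frac{1}{16}\right)\right) = 5 \cdot \frac{9}{4} = \frac{45}{4} \approx 11.25$)
$m{\left(-1 \right)} \left(\sqrt{y{\left(-3 \right)} - 7} - H{\left(-4 \right)}\right) + P = - (\sqrt{2 \left(-3\right) - 7} - 0) + \frac{45}{4} = - (\sqrt{-6 - 7} + 0) + \frac{45}{4} = - (\sqrt{-13} + 0) + \frac{45}{4} = - (i \sqrt{13} + 0) + \frac{45}{4} = - i \sqrt{13} + \frac{45}{4} = \frac{45}{4} - i \sqrt{13}$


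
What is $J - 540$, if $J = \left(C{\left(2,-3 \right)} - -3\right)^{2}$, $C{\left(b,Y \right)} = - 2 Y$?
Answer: $-459$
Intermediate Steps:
$J = 81$ ($J = \left(\left(-2\right) \left(-3\right) - -3\right)^{2} = \left(6 + 3\right)^{2} = 9^{2} = 81$)
$J - 540 = 81 - 540 = -459$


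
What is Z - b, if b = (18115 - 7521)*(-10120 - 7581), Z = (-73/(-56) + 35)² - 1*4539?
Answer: 588066398369/3136 ≈ 1.8752e+8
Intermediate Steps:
Z = -10101215/3136 (Z = (-73*(-1/56) + 35)² - 4539 = (73/56 + 35)² - 4539 = (2033/56)² - 4539 = 4133089/3136 - 4539 = -10101215/3136 ≈ -3221.1)
b = -187524394 (b = 10594*(-17701) = -187524394)
Z - b = -10101215/3136 - 1*(-187524394) = -10101215/3136 + 187524394 = 588066398369/3136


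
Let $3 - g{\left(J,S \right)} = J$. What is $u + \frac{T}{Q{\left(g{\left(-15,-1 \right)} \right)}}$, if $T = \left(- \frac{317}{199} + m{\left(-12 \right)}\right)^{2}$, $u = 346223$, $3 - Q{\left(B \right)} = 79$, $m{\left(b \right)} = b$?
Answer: $\frac{1042011736723}{3009676} \approx 3.4622 \cdot 10^{5}$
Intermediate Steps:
$g{\left(J,S \right)} = 3 - J$
$Q{\left(B \right)} = -76$ ($Q{\left(B \right)} = 3 - 79 = -76$)
$T = \frac{7317025}{39601}$ ($T = \left(- \frac{317}{199} - 12\right)^{2} = \left(- \frac{2705}{199}\right)^{2} = \frac{7317025}{39601} \approx 184.77$)
$u + \frac{T}{Q{\left(g{\left(-15,-1 \right)} \right)}} = 346223 + \frac{7317025}{39601 \left(-76\right)} = 346223 + \frac{7317025}{39601} \left(- \frac{1}{76}\right) = 346223 - \frac{7317025}{3009676} = \frac{1042011736723}{3009676}$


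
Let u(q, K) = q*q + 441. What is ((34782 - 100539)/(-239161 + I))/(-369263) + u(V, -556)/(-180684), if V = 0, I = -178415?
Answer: -89963013041/36852692590632 ≈ -0.0024412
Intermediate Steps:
u(q, K) = 441 + q² (u(q, K) = q² + 441 = 441 + q²)
((34782 - 100539)/(-239161 + I))/(-369263) + u(V, -556)/(-180684) = ((34782 - 100539)/(-239161 - 178415))/(-369263) + (441 + 0²)/(-180684) = -65757/(-417576)*(-1/369263) + (441 + 0)*(-1/180684) = -65757*(-1/417576)*(-1/369263) + 441*(-1/180684) = (21919/139192)*(-1/369263) - 7/2868 = -21919/51398455496 - 7/2868 = -89963013041/36852692590632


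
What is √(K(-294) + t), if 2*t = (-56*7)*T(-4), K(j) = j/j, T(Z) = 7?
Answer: I*√1371 ≈ 37.027*I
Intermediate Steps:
K(j) = 1
t = -1372 (t = (-56*7*7)/2 = (-392*7)/2 = (½)*(-2744) = -1372)
√(K(-294) + t) = √(1 - 1372) = √(-1371) = I*√1371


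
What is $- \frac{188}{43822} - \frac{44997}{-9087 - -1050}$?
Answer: $\frac{328391263}{58699569} \approx 5.5944$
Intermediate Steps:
$- \frac{188}{43822} - \frac{44997}{-9087 - -1050} = \left(-188\right) \frac{1}{43822} - \frac{44997}{-9087 + 1050} = - \frac{94}{21911} - \frac{44997}{-8037} = - \frac{94}{21911} - - \frac{14999}{2679} = - \frac{94}{21911} + \frac{14999}{2679} = \frac{328391263}{58699569}$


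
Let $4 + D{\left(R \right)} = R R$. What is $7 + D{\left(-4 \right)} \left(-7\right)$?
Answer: $-77$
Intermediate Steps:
$D{\left(R \right)} = -4 + R^{2}$ ($D{\left(R \right)} = -4 + R R = -4 + R^{2}$)
$7 + D{\left(-4 \right)} \left(-7\right) = 7 + \left(-4 + \left(-4\right)^{2}\right) \left(-7\right) = 7 + \left(-4 + 16\right) \left(-7\right) = 7 + 12 \left(-7\right) = 7 - 84 = -77$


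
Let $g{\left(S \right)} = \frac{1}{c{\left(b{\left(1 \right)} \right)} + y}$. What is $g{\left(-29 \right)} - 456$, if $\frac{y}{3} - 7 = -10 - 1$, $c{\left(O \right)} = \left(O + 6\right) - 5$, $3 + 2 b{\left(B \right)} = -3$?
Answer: $- \frac{6385}{14} \approx -456.07$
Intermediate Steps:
$b{\left(B \right)} = -3$ ($b{\left(B \right)} = - \frac{3}{2} + \frac{1}{2} \left(-3\right) = - \frac{3}{2} - \frac{3}{2} = -3$)
$c{\left(O \right)} = 1 + O$ ($c{\left(O \right)} = \left(6 + O\right) - 5 = 1 + O$)
$y = -12$ ($y = 21 + 3 \left(-10 - 1\right) = 21 + 3 \left(-11\right) = 21 - 33 = -12$)
$g{\left(S \right)} = - \frac{1}{14}$ ($g{\left(S \right)} = \frac{1}{\left(1 - 3\right) - 12} = \frac{1}{-2 - 12} = \frac{1}{-14} = - \frac{1}{14}$)
$g{\left(-29 \right)} - 456 = - \frac{1}{14} - 456 = - \frac{6385}{14}$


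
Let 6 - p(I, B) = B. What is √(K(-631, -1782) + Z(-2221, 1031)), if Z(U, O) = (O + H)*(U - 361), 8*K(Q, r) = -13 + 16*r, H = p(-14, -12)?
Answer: 3*I*√4821482/4 ≈ 1646.8*I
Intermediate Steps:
p(I, B) = 6 - B
H = 18 (H = 6 - 1*(-12) = 6 + 12 = 18)
K(Q, r) = -13/8 + 2*r (K(Q, r) = (-13 + 16*r)/8 = -13/8 + 2*r)
Z(U, O) = (-361 + U)*(18 + O) (Z(U, O) = (O + 18)*(U - 361) = (18 + O)*(-361 + U) = (-361 + U)*(18 + O))
√(K(-631, -1782) + Z(-2221, 1031)) = √((-13/8 + 2*(-1782)) + (-6498 - 361*1031 + 18*(-2221) + 1031*(-2221))) = √((-13/8 - 3564) + (-6498 - 372191 - 39978 - 2289851)) = √(-28525/8 - 2708518) = √(-21696669/8) = 3*I*√4821482/4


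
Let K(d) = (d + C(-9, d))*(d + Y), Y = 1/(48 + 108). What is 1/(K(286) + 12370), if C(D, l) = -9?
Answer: 156/14288629 ≈ 1.0918e-5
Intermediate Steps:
Y = 1/156 ≈ 0.0064103
K(d) = (-9 + d)*(1/156 + d) (K(d) = (d - 9)*(d + 1/156) = (-9 + d)*(1/156 + d))
1/(K(286) + 12370) = 1/((-3/52 + 286² - 1403/156*286) + 12370) = 1/((-3/52 + 81796 - 15433/6) + 12370) = 1/(12358909/156 + 12370) = 1/(14288629/156) = 156/14288629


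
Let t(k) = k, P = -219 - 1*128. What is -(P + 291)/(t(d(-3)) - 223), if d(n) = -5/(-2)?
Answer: -16/63 ≈ -0.25397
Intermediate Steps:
P = -347 (P = -219 - 128 = -347)
d(n) = 5/2 (d(n) = -5*(-1/2) = 5/2)
-(P + 291)/(t(d(-3)) - 223) = -(-347 + 291)/(5/2 - 223) = -(-56)/(-441/2) = -(-56)*(-2)/441 = -1*16/63 = -16/63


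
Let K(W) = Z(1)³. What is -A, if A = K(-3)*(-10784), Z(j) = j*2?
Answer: 86272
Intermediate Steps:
Z(j) = 2*j
K(W) = 8 (K(W) = (2*1)³ = 2³ = 8)
A = -86272 (A = 8*(-10784) = -86272)
-A = -1*(-86272) = 86272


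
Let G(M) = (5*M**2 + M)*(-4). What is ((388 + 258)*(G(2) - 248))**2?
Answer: 47113307136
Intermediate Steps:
G(M) = -20*M**2 - 4*M (G(M) = (M + 5*M**2)*(-4) = -20*M**2 - 4*M)
((388 + 258)*(G(2) - 248))**2 = ((388 + 258)*(-4*2*(1 + 5*2) - 248))**2 = (646*(-4*2*(1 + 10) - 248))**2 = (646*(-4*2*11 - 248))**2 = (646*(-88 - 248))**2 = (646*(-336))**2 = (-217056)**2 = 47113307136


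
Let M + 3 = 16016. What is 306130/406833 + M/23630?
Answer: 13748468729/9613463790 ≈ 1.4301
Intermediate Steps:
M = 16013 (M = -3 + 16016 = 16013)
306130/406833 + M/23630 = 306130/406833 + 16013/23630 = 13748468729/9613463790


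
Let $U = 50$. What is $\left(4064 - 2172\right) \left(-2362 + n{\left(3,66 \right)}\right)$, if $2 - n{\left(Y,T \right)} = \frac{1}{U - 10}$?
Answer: $- \frac{44651673}{10} \approx -4.4652 \cdot 10^{6}$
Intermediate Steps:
$n{\left(Y,T \right)} = \frac{79}{40}$ ($n{\left(Y,T \right)} = 2 - \frac{1}{50 - 10} = 2 - \frac{1}{40} = \frac{79}{40}$)
$\left(4064 - 2172\right) \left(-2362 + n{\left(3,66 \right)}\right) = \left(4064 - 2172\right) \left(-2362 + \frac{79}{40}\right) = 1892 \left(- \frac{94401}{40}\right) = - \frac{44651673}{10}$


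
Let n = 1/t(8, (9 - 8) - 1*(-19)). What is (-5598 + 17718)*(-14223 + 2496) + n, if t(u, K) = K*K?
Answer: -56852495999/400 ≈ -1.4213e+8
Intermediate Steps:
t(u, K) = K**2
n = 1/400 (n = 1/(((9 - 8) - 1*(-19))**2) = 1/((1 + 19)**2) = 1/(20**2) = 1/400 ≈ 0.0025000)
(-5598 + 17718)*(-14223 + 2496) + n = (-5598 + 17718)*(-14223 + 2496) + 1/400 = 12120*(-11727) + 1/400 = -142131240 + 1/400 = -56852495999/400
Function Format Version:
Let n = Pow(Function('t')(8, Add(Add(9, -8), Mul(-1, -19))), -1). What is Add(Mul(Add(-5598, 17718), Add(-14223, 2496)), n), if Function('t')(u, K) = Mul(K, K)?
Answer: Rational(-56852495999, 400) ≈ -1.4213e+8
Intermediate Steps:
Function('t')(u, K) = Pow(K, 2)
n = Rational(1, 400) (n = Pow(Pow(Add(Add(9, -8), Mul(-1, -19)), 2), -1) = Pow(Pow(Add(1, 19), 2), -1) = Pow(Pow(20, 2), -1) = Pow(400, -1) = Rational(1, 400) ≈ 0.0025000)
Add(Mul(Add(-5598, 17718), Add(-14223, 2496)), n) = Add(Mul(Add(-5598, 17718), Add(-14223, 2496)), Rational(1, 400)) = Add(Mul(12120, -11727), Rational(1, 400)) = Add(-142131240, Rational(1, 400)) = Rational(-56852495999, 400)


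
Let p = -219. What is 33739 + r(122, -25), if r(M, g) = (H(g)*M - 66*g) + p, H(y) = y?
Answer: 32120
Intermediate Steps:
r(M, g) = -219 - 66*g + M*g (r(M, g) = (g*M - 66*g) - 219 = (M*g - 66*g) - 219 = (-66*g + M*g) - 219 = -219 - 66*g + M*g)
33739 + r(122, -25) = 33739 + (-219 - 66*(-25) + 122*(-25)) = 33739 + (-219 + 1650 - 3050) = 33739 - 1619 = 32120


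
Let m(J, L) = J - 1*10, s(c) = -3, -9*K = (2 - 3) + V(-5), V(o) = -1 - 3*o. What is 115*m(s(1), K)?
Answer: -1495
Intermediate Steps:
K = -13/9 (K = -((2 - 3) + (-1 - 3*(-5)))/9 = -(-1 + (-1 + 15))/9 = -(-1 + 14)/9 = -1/9*13 = -13/9 ≈ -1.4444)
m(J, L) = -10 + J (m(J, L) = J - 10 = -10 + J)
115*m(s(1), K) = 115*(-10 - 3) = 115*(-13) = -1495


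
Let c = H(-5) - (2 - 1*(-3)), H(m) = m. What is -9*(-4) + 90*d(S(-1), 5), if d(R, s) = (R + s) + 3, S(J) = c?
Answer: -144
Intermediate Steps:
c = -10 (c = -5 - (2 - 1*(-3)) = -5 - (2 + 3) = -5 - 1*5 = -5 - 5 = -10)
S(J) = -10
d(R, s) = 3 + R + s
-9*(-4) + 90*d(S(-1), 5) = -9*(-4) + 90*(3 - 10 + 5) = 36 + 90*(-2) = 36 - 180 = -144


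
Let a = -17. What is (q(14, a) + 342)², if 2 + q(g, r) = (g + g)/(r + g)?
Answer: 984064/9 ≈ 1.0934e+5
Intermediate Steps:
q(g, r) = -2 + 2*g/(g + r) (q(g, r) = -2 + (g + g)/(r + g) = -2 + (2*g)/(g + r) = -2 + 2*g/(g + r))
(q(14, a) + 342)² = (-2*(-17)/(14 - 17) + 342)² = (-2*(-17)/(-3) + 342)² = (-2*(-17)*(-⅓) + 342)² = (-34/3 + 342)² = (992/3)² = 984064/9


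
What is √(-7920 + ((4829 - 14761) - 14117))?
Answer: I*√31969 ≈ 178.8*I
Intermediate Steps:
√(-7920 + ((4829 - 14761) - 14117)) = √(-7920 + (-9932 - 14117)) = √(-7920 - 24049) = √(-31969) = I*√31969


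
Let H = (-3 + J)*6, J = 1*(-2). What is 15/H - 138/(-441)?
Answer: -55/294 ≈ -0.18707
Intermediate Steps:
J = -2
H = -30 (H = (-3 - 2)*6 = -5*6 = -30)
15/H - 138/(-441) = 15/(-30) - 138/(-441) = 15*(-1/30) - 138*(-1/441) = -½ + 46/147 = -55/294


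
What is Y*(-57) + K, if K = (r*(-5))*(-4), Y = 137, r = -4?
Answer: -7889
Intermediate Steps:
K = -80 (K = -4*(-5)*(-4) = 20*(-4) = -80)
Y*(-57) + K = 137*(-57) - 80 = -7809 - 80 = -7889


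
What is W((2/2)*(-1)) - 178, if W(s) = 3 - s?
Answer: -174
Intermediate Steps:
W((2/2)*(-1)) - 178 = (3 - 2/2*(-1)) - 178 = (3 - 2*(½)*(-1)) - 178 = (3 - (-1)) - 178 = (3 - 1*(-1)) - 178 = (3 + 1) - 178 = 4 - 178 = -174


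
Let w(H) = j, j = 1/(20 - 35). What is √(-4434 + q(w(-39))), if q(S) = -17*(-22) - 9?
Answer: I*√4069 ≈ 63.789*I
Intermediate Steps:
j = -1/15 (j = 1/(-15) = -1/15 ≈ -0.066667)
w(H) = -1/15
q(S) = 365 (q(S) = 374 - 9 = 365)
√(-4434 + q(w(-39))) = √(-4434 + 365) = √(-4069) = I*√4069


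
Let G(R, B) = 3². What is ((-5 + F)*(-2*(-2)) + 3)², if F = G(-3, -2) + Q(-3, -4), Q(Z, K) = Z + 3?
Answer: 361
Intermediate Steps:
G(R, B) = 9
Q(Z, K) = 3 + Z
F = 9 (F = 9 + (3 - 3) = 9 + 0 = 9)
((-5 + F)*(-2*(-2)) + 3)² = ((-5 + 9)*(-2*(-2)) + 3)² = (4*4 + 3)² = (16 + 3)² = 19² = 361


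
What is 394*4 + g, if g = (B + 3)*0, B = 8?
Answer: 1576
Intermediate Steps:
g = 0 (g = (8 + 3)*0 = 11*0 = 0)
394*4 + g = 394*4 + 0 = 1576 + 0 = 1576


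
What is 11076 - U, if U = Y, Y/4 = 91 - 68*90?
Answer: 35192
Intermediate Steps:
Y = -24116 (Y = 4*(91 - 68*90) = 4*(91 - 6120) = 4*(-6029) = -24116)
U = -24116
11076 - U = 11076 - 1*(-24116) = 11076 + 24116 = 35192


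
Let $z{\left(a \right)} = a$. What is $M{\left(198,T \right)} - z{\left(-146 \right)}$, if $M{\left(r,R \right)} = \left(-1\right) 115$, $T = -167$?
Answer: $31$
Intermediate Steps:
$M{\left(r,R \right)} = -115$
$M{\left(198,T \right)} - z{\left(-146 \right)} = -115 - -146 = -115 + 146 = 31$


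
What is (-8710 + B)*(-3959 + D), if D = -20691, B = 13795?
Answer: -125345250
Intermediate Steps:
(-8710 + B)*(-3959 + D) = (-8710 + 13795)*(-3959 - 20691) = 5085*(-24650) = -125345250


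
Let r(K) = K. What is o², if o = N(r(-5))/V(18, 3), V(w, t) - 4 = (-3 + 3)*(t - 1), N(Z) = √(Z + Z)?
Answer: -5/8 ≈ -0.62500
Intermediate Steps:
N(Z) = √2*√Z (N(Z) = √(2*Z) = √2*√Z)
V(w, t) = 4 (V(w, t) = 4 + (-3 + 3)*(t - 1) = 4 + 0*(-1 + t) = 4 + 0 = 4)
o = I*√10/4 (o = (√2*√(-5))/4 = (√2*(I*√5))*(¼) = (I*√10)*(¼) = I*√10/4 ≈ 0.79057*I)
o² = (I*√10/4)² = -5/8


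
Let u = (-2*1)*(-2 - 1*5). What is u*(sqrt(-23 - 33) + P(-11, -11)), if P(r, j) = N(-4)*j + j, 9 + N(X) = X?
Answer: 1848 + 28*I*sqrt(14) ≈ 1848.0 + 104.77*I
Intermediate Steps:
N(X) = -9 + X
u = 14 (u = -2*(-2 - 5) = -2*(-7) = 14)
P(r, j) = -12*j (P(r, j) = (-9 - 4)*j + j = -13*j + j = -12*j)
u*(sqrt(-23 - 33) + P(-11, -11)) = 14*(sqrt(-23 - 33) - 12*(-11)) = 14*(sqrt(-56) + 132) = 14*(2*I*sqrt(14) + 132) = 14*(132 + 2*I*sqrt(14)) = 1848 + 28*I*sqrt(14)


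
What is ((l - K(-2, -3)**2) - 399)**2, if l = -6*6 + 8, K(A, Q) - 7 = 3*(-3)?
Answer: 185761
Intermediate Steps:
K(A, Q) = -2 (K(A, Q) = 7 + 3*(-3) = 7 - 9 = -2)
l = -28 (l = -36 + 8 = -28)
((l - K(-2, -3)**2) - 399)**2 = ((-28 - 1*(-2)**2) - 399)**2 = ((-28 - 1*4) - 399)**2 = ((-28 - 4) - 399)**2 = (-32 - 399)**2 = (-431)**2 = 185761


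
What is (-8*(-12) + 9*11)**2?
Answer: 38025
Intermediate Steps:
(-8*(-12) + 9*11)**2 = (96 + 99)**2 = 195**2 = 38025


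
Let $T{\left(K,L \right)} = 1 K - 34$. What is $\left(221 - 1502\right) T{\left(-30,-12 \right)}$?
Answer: $81984$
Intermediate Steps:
$T{\left(K,L \right)} = -34 + K$ ($T{\left(K,L \right)} = K - 34 = -34 + K$)
$\left(221 - 1502\right) T{\left(-30,-12 \right)} = \left(221 - 1502\right) \left(-34 - 30\right) = \left(-1281\right) \left(-64\right) = 81984$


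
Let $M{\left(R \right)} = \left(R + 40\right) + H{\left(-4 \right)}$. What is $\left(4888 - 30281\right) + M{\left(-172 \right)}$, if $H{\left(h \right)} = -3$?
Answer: $-25528$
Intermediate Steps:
$M{\left(R \right)} = 37 + R$ ($M{\left(R \right)} = \left(R + 40\right) - 3 = \left(40 + R\right) - 3 = 37 + R$)
$\left(4888 - 30281\right) + M{\left(-172 \right)} = \left(4888 - 30281\right) + \left(37 - 172\right) = \left(4888 - 30281\right) - 135 = -25393 - 135 = -25528$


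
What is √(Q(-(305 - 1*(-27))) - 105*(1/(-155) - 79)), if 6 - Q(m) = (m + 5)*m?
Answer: 18*I*√297383/31 ≈ 316.64*I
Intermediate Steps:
Q(m) = 6 - m*(5 + m) (Q(m) = 6 - (m + 5)*m = 6 - (5 + m)*m = 6 - m*(5 + m))
√(Q(-(305 - 1*(-27))) - 105*(1/(-155) - 79)) = √((6 - (-(305 - 1*(-27)))² - (-5)*(305 - 1*(-27))) - 105*(1/(-155) - 79)) = √((6 - (-(305 + 27))² - (-5)*(305 + 27)) - 105*(-1/155 - 79)) = √((6 - (-1*332)² - (-5)*332) - 105*(-12246/155)) = √((6 - 1*(-332)² - 5*(-332)) + 257166/31) = √((6 - 1*110224 + 1660) + 257166/31) = √((6 - 110224 + 1660) + 257166/31) = √(-108558 + 257166/31) = √(-3108132/31) = 18*I*√297383/31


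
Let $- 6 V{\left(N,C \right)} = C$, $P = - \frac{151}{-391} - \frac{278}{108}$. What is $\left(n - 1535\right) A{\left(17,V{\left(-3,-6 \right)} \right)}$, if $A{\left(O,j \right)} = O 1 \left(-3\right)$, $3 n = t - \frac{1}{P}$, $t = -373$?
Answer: $\frac{3908939132}{46195} \approx 84618.0$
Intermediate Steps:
$P = - \frac{46195}{21114}$ ($P = \left(-151\right) \left(- \frac{1}{391}\right) - \frac{139}{54} = \frac{151}{391} - \frac{139}{54} = - \frac{46195}{21114} \approx -2.1879$)
$V{\left(N,C \right)} = - \frac{C}{6}$
$n = - \frac{17209621}{138585}$ ($n = \frac{-373 - \frac{1}{- \frac{46195}{21114}}}{3} = \frac{-373 - - \frac{21114}{46195}}{3} = \frac{-373 + \frac{21114}{46195}}{3} = \frac{1}{3} \left(- \frac{17209621}{46195}\right) = - \frac{17209621}{138585} \approx -124.18$)
$A{\left(O,j \right)} = - 3 O$ ($A{\left(O,j \right)} = O \left(-3\right) = - 3 O$)
$\left(n - 1535\right) A{\left(17,V{\left(-3,-6 \right)} \right)} = \left(- \frac{17209621}{138585} - 1535\right) \left(\left(-3\right) 17\right) = \left(- \frac{229937596}{138585}\right) \left(-51\right) = \frac{3908939132}{46195}$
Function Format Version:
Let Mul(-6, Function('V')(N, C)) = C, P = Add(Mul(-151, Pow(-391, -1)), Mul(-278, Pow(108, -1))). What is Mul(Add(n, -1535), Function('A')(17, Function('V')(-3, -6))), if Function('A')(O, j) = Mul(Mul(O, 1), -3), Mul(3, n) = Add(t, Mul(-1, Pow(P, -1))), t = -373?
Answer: Rational(3908939132, 46195) ≈ 84618.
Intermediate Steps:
P = Rational(-46195, 21114) (P = Add(Mul(-151, Rational(-1, 391)), Mul(-278, Rational(1, 108))) = Add(Rational(151, 391), Rational(-139, 54)) = Rational(-46195, 21114) ≈ -2.1879)
Function('V')(N, C) = Mul(Rational(-1, 6), C)
n = Rational(-17209621, 138585) (n = Mul(Rational(1, 3), Add(-373, Mul(-1, Pow(Rational(-46195, 21114), -1)))) = Mul(Rational(1, 3), Add(-373, Mul(-1, Rational(-21114, 46195)))) = Mul(Rational(1, 3), Add(-373, Rational(21114, 46195))) = Mul(Rational(1, 3), Rational(-17209621, 46195)) = Rational(-17209621, 138585) ≈ -124.18)
Function('A')(O, j) = Mul(-3, O) (Function('A')(O, j) = Mul(O, -3) = Mul(-3, O))
Mul(Add(n, -1535), Function('A')(17, Function('V')(-3, -6))) = Mul(Add(Rational(-17209621, 138585), -1535), Mul(-3, 17)) = Mul(Rational(-229937596, 138585), -51) = Rational(3908939132, 46195)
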